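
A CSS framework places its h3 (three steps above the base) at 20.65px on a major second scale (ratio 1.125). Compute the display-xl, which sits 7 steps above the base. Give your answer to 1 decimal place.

Moving from step +3 to step +7 is 4 steps up, so multiply by r⁴.
20.65 × 1.125⁴ = 20.65 × 1.60181 ≈ 33.077

33.1px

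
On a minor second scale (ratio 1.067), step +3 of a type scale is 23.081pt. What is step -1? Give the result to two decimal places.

17.81pt

23.081 ÷ 1.067⁴ = 23.081 ÷ 1.29616 ≈ 17.807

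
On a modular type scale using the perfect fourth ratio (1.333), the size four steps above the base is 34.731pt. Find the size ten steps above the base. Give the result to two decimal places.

34.731 × 1.333⁶ = 34.731 × 5.61023 ≈ 194.849

194.85pt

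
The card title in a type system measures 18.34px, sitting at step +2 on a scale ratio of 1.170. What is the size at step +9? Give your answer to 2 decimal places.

18.34 × 1.170⁷ = 18.34 × 3.00124 ≈ 55.043

55.04px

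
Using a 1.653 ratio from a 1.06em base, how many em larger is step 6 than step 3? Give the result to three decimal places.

16.837em

Step 3: 1.06 × 1.653³ = 4.78767em
Step 6: 1.06 × 1.653⁶ = 21.62435em
Difference: 21.62435 − 4.78767 = 16.83668em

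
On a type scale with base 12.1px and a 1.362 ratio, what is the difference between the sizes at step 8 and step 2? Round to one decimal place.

120.8px

Step 2: 12.1 × 1.362² = 22.446px
Step 8: 12.1 × 1.362⁸ = 143.285px
Difference: 143.285 − 22.446 = 120.839px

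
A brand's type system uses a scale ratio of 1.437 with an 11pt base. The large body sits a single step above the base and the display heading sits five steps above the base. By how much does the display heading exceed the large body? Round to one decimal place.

51.6pt

Step 1: 11.0 × 1.437 = 15.807pt
Step 5: 11.0 × 1.437⁵ = 67.403pt
Difference: 67.403 − 15.807 = 51.596pt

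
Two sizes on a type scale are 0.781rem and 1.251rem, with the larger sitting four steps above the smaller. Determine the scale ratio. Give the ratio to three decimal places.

The ratio satisfies 0.781 × r⁴ = 1.251, so r = (1.251 / 0.781)^(1/4).
r = 1.6018^(1/4) ≈ 1.1250

1.125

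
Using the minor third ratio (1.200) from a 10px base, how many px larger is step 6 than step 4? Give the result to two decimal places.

9.12px

Step 4: 10.0 × 1.200⁴ = 20.7360px
Step 6: 10.0 × 1.200⁶ = 29.8598px
Difference: 29.8598 − 20.7360 = 9.1238px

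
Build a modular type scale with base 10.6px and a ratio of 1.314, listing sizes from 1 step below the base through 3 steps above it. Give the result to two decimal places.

Step -1: 10.6 ÷ 1.314 = 8.07
Step 0: 10.6px
Step 1: 10.6 × 1.314 = 13.93
Step 2: 10.6 × 1.314² = 18.30
Step 3: 10.6 × 1.314³ = 24.05

8.07px, 10.60px, 13.93px, 18.30px, 24.05px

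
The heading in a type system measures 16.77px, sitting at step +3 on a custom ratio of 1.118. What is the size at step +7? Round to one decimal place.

Moving from step +3 to step +7 is 4 steps up, so multiply by r⁴.
16.77 × 1.118⁴ = 16.77 × 1.56231 ≈ 26.200

26.2px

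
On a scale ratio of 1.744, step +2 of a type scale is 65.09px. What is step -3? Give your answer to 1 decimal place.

65.09 ÷ 1.744⁵ = 65.09 ÷ 16.13364 ≈ 4.034

4.0px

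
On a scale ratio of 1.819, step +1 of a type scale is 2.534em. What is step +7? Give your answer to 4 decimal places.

91.7916em

The gap is 7 − (1) = 6 steps, so the factor is 1.819^6.
2.534 × 1.819⁶ = 2.534 × 36.22398 ≈ 91.7916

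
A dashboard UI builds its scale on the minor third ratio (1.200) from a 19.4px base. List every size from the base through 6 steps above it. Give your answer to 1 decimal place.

19.4px, 23.3px, 27.9px, 33.5px, 40.2px, 48.3px, 57.9px

Step 0: 19.4px
Step 1: 19.4 × 1.200 = 23.3
Step 2: 19.4 × 1.200² = 27.9
Step 3: 19.4 × 1.200³ = 33.5
Step 4: 19.4 × 1.200⁴ = 40.2
Step 5: 19.4 × 1.200⁵ = 48.3
Step 6: 19.4 × 1.200⁶ = 57.9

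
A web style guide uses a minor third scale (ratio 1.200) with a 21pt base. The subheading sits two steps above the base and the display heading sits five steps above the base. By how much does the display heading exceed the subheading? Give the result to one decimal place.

22.0pt

Step 2: 21.0 × 1.200² = 30.240pt
Step 5: 21.0 × 1.200⁵ = 52.255pt
Difference: 52.255 − 30.240 = 22.015pt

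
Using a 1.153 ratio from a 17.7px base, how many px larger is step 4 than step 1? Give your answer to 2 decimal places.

10.87px

Step 1: 17.7 × 1.153 = 20.4081px
Step 4: 17.7 × 1.153⁴ = 31.2817px
Difference: 31.2817 − 20.4081 = 10.8736px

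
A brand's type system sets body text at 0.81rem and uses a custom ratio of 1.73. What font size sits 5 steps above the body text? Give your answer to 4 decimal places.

12.5521rem

Each step on a modular scale multiplies by the ratio, so the size n steps from the base is base × ratioⁿ.
0.81 × 1.73⁵ = 0.81 × 15.49639 ≈ 12.5521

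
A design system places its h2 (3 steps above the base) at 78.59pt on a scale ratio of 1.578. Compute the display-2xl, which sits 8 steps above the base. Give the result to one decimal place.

78.59 × 1.578⁵ = 78.59 × 9.78442 ≈ 768.957

769.0pt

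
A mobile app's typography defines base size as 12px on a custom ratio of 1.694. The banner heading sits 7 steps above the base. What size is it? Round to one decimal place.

480.4px

A modular type scale is a geometric sequence: sizeₙ = base × rⁿ.
12.0 × 1.694⁷ = 12.0 × 40.03076 ≈ 480.37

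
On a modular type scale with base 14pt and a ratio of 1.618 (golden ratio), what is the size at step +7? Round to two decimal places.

A modular type scale is a geometric sequence: sizeₙ = base × rⁿ.
14.0 × 1.618⁷ = 14.0 × 29.03017 ≈ 406.42

406.42pt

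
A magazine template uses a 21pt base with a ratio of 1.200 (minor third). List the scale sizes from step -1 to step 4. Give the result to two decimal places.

17.50pt, 21.00pt, 25.20pt, 30.24pt, 36.29pt, 43.55pt

Step -1: 21.0 ÷ 1.200 = 17.50
Step 0: 21pt
Step 1: 21.0 × 1.200 = 25.20
Step 2: 21.0 × 1.200² = 30.24
Step 3: 21.0 × 1.200³ = 36.29
Step 4: 21.0 × 1.200⁴ = 43.55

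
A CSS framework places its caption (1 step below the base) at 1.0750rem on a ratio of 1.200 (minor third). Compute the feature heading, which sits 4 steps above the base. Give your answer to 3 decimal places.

2.675rem

1.0750 × 1.200⁵ = 1.0750 × 2.48832 ≈ 2.675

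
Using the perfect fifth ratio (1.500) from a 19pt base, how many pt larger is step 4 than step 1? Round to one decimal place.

67.7pt

Step 1: 19.0 × 1.500 = 28.500pt
Step 4: 19.0 × 1.500⁴ = 96.188pt
Difference: 96.188 − 28.500 = 67.688pt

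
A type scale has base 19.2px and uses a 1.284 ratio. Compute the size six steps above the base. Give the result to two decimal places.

86.04px

Every step multiplies by the scale ratio.
19.2 × 1.284⁶ = 19.2 × 4.48116 ≈ 86.04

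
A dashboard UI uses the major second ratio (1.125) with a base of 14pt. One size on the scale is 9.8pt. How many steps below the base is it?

3

1.125ⁿ = 14 / 9.8 = 1.4286
n = ln(1.4286) / ln(1.125) = 0.3567 / 0.1178 ≈ 3.03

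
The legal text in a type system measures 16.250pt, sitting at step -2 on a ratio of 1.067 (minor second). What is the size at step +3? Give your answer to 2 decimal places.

22.47pt

Moving from step -2 to step +3 is 5 steps up, so multiply by r⁵.
16.250 × 1.067⁵ = 16.250 × 1.38300 ≈ 22.474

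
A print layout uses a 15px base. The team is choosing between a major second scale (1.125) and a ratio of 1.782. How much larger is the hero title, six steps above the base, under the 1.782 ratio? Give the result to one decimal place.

449.9px

Major second: 15.0 × 1.125⁶ = 30.409px
At 1.782: 15.0 × 1.782⁶ = 480.328px
Difference: 480.328 − 30.409 = 449.919px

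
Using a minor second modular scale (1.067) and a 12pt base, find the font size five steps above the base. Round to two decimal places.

12.0 × 1.067⁵ = 12.0 × 1.38300 ≈ 16.60

16.60pt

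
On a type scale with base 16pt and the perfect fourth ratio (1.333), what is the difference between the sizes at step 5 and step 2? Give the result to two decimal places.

38.91pt

Step 2: 16.0 × 1.333² = 28.4302pt
Step 5: 16.0 × 1.333⁵ = 67.3396pt
Difference: 67.3396 − 28.4302 = 38.9094pt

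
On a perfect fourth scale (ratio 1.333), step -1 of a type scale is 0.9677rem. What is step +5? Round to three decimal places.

5.429rem

Moving from step -1 to step +5 is 6 steps up, so multiply by r⁶.
0.9677 × 1.333⁶ = 0.9677 × 5.61023 ≈ 5.429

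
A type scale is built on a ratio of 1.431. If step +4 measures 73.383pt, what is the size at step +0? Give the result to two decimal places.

Moving from step +4 to step +0 is 4 steps down, so divide by r⁴.
73.383 ÷ 1.431⁴ = 73.383 ÷ 4.19333 ≈ 17.500

17.50pt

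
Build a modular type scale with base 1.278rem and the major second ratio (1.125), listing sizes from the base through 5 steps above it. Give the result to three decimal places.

Step 0: 1.278rem
Step 1: 1.278 × 1.125 = 1.438
Step 2: 1.278 × 1.125² = 1.617
Step 3: 1.278 × 1.125³ = 1.820
Step 4: 1.278 × 1.125⁴ = 2.047
Step 5: 1.278 × 1.125⁵ = 2.303

1.278rem, 1.438rem, 1.617rem, 1.820rem, 2.047rem, 2.303rem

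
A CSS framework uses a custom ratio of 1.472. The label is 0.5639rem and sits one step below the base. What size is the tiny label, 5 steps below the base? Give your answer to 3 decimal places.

0.120rem

The gap is -5 − (-1) = -4 steps, so the factor is 1.472^-4.
0.5639 ÷ 1.472⁴ = 0.5639 ÷ 4.69495 ≈ 0.120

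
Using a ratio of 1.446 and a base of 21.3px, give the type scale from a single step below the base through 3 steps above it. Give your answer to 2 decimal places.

Step -1: 21.3 ÷ 1.446 = 14.73
Step 0: 21.3px
Step 1: 21.3 × 1.446 = 30.80
Step 2: 21.3 × 1.446² = 44.54
Step 3: 21.3 × 1.446³ = 64.40

14.73px, 21.30px, 30.80px, 44.54px, 64.40px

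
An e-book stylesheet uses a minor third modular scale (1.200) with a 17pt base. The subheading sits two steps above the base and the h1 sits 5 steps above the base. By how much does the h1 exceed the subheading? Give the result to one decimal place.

Step 2: 17.0 × 1.200² = 24.480pt
Step 5: 17.0 × 1.200⁵ = 42.301pt
Difference: 42.301 − 24.480 = 17.821pt

17.8pt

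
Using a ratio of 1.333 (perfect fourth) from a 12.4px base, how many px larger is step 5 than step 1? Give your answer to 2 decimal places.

35.66px

Step 1: 12.4 × 1.333 = 16.5292px
Step 5: 12.4 × 1.333⁵ = 52.1882px
Difference: 52.1882 − 16.5292 = 35.6590px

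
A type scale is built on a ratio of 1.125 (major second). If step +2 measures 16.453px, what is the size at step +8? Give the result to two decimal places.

33.35px

16.453 × 1.125⁶ = 16.453 × 2.02729 ≈ 33.355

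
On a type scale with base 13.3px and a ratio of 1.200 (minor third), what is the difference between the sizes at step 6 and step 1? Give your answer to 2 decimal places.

Step 1: 13.3 × 1.200 = 15.9600px
Step 6: 13.3 × 1.200⁶ = 39.7136px
Difference: 39.7136 − 15.9600 = 23.7536px

23.75px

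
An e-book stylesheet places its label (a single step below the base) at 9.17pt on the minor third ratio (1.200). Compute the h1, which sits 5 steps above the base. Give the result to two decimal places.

The gap is 5 − (-1) = 6 steps, so the factor is 1.200^6.
9.17 × 1.200⁶ = 9.17 × 2.98598 ≈ 27.381

27.38pt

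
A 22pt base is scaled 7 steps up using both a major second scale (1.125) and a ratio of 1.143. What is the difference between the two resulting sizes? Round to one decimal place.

5.9pt

Major second: 22.0 × 1.125⁷ = 50.175pt
At 1.143: 22.0 × 1.143⁷ = 56.072pt
Difference: 56.072 − 50.175 = 5.897pt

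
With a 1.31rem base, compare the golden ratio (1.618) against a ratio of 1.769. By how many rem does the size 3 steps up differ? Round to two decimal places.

Golden ratio: 1.31 × 1.618³ = 5.5489rem
At 1.769: 1.31 × 1.769³ = 7.2519rem
Difference: 7.2519 − 5.5489 = 1.7030rem

1.70rem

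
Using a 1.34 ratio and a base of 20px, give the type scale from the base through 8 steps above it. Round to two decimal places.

Step 0: 20px
Step 1: 20.0 × 1.34 = 26.80
Step 2: 20.0 × 1.34² = 35.91
Step 3: 20.0 × 1.34³ = 48.12
Step 4: 20.0 × 1.34⁴ = 64.48
Step 5: 20.0 × 1.34⁵ = 86.41
Step 6: 20.0 × 1.34⁶ = 115.79
Step 7: 20.0 × 1.34⁷ = 155.15
Step 8: 20.0 × 1.34⁸ = 207.91

20.00px, 26.80px, 35.91px, 48.12px, 64.48px, 86.41px, 115.79px, 155.15px, 207.91px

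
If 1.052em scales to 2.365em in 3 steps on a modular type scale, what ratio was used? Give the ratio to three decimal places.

The ratio satisfies 1.052 × r³ = 2.365, so r = (2.365 / 1.052)^(1/3).
r = 2.2481^(1/3) ≈ 1.3100

1.310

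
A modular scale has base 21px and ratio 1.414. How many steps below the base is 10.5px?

1.414ⁿ = 21 / 10.5 = 2.0000
n = ln(2.0000) / ln(1.414) = 0.6931 / 0.3464 ≈ 2.00

2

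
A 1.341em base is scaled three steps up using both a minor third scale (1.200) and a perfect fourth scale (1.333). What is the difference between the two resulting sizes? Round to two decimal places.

0.86em

Minor third: 1.341 × 1.200³ = 2.3172em
Perfect fourth: 1.341 × 1.333³ = 3.1763em
Difference: 3.1763 − 2.3172 = 0.8591em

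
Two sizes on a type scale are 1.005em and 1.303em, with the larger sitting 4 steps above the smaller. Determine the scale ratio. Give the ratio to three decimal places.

The ratio satisfies 1.005 × r⁴ = 1.303, so r = (1.303 / 1.005)^(1/4).
r = 1.2965^(1/4) ≈ 1.0671

1.067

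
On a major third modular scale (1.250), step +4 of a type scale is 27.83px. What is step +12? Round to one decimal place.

The gap is 12 − (4) = 8 steps, so the factor is 1.250^8.
27.83 × 1.250⁸ = 27.83 × 5.96046 ≈ 165.880

165.9px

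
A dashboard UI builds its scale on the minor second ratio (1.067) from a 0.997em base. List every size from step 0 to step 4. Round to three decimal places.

0.997em, 1.064em, 1.135em, 1.211em, 1.292em

Step 0: 0.997em
Step 1: 0.997 × 1.067 = 1.064
Step 2: 0.997 × 1.067² = 1.135
Step 3: 0.997 × 1.067³ = 1.211
Step 4: 0.997 × 1.067⁴ = 1.292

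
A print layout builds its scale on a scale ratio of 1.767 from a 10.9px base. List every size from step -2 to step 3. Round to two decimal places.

3.49px, 6.17px, 10.90px, 19.26px, 34.03px, 60.14px

Step -2: 10.9 ÷ 1.767² = 3.49
Step -1: 10.9 ÷ 1.767 = 6.17
Step 0: 10.9px
Step 1: 10.9 × 1.767 = 19.26
Step 2: 10.9 × 1.767² = 34.03
Step 3: 10.9 × 1.767³ = 60.14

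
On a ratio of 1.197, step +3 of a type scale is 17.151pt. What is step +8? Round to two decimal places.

17.151 × 1.197⁵ = 17.151 × 2.45737 ≈ 42.146

42.15pt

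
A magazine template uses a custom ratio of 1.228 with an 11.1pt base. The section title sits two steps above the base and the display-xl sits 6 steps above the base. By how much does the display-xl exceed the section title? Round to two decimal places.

21.33pt

Step 2: 11.1 × 1.228² = 16.7386pt
Step 6: 11.1 × 1.228⁶ = 38.0639pt
Difference: 38.0639 − 16.7386 = 21.3253pt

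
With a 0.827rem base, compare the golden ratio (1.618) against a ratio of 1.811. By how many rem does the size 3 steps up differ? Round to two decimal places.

1.41rem

Golden ratio: 0.827 × 1.618³ = 3.5030rem
At 1.811: 0.827 × 1.811³ = 4.9120rem
Difference: 4.9120 − 3.5030 = 1.4090rem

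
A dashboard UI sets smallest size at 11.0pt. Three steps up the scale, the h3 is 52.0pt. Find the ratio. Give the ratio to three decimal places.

1.678

The ratio satisfies 11.0 × r³ = 52.0, so r = (52.0 / 11.0)^(1/3).
r = 4.7273^(1/3) ≈ 1.6783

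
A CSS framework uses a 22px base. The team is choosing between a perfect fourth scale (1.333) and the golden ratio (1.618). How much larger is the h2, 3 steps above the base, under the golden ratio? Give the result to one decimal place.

Perfect fourth: 22.0 × 1.333³ = 52.109px
Golden ratio: 22.0 × 1.618³ = 93.188px
Difference: 93.188 − 52.109 = 41.079px

41.1px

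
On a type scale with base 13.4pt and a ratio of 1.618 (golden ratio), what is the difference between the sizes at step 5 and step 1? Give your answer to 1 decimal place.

126.9pt

Step 1: 13.4 × 1.618 = 21.681pt
Step 5: 13.4 × 1.618⁵ = 148.593pt
Difference: 148.593 − 21.681 = 126.912pt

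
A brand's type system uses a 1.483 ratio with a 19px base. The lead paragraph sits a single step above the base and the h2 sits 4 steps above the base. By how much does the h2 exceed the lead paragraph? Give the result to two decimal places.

63.72px

Step 1: 19.0 × 1.483 = 28.1770px
Step 4: 19.0 × 1.483⁴ = 91.9006px
Difference: 91.9006 − 28.1770 = 63.7236px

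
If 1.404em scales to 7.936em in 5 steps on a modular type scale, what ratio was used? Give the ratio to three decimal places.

The ratio satisfies 1.404 × r⁵ = 7.936, so r = (7.936 / 1.404)^(1/5).
r = 5.6524^(1/5) ≈ 1.4140

1.414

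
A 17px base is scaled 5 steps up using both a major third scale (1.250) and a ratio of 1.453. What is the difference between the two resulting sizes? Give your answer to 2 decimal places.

58.22px

Major third: 17.0 × 1.250⁵ = 51.8799px
At 1.453: 17.0 × 1.453⁵ = 110.0974px
Difference: 110.0974 − 51.8799 = 58.2175px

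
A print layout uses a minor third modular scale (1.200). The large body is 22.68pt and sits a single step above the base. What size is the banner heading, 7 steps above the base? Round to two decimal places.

The gap is 7 − (1) = 6 steps, so the factor is 1.200^6.
22.68 × 1.200⁶ = 22.68 × 2.98598 ≈ 67.722

67.72pt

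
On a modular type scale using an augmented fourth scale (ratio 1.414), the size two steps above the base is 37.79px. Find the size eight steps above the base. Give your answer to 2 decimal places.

302.05px

The gap is 8 − (2) = 6 steps, so the factor is 1.414^6.
37.79 × 1.414⁶ = 37.79 × 7.99275 ≈ 302.046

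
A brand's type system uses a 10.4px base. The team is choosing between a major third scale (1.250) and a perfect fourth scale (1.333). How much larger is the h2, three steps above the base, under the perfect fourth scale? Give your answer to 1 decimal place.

4.3px

Major third: 10.4 × 1.250³ = 20.312px
Perfect fourth: 10.4 × 1.333³ = 24.633px
Difference: 24.633 − 20.312 = 4.321px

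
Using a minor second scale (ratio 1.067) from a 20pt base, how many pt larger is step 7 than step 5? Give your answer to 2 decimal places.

Step 5: 20.0 × 1.067⁵ = 27.6600pt
Step 7: 20.0 × 1.067⁷ = 31.4906pt
Difference: 31.4906 − 27.6600 = 3.8306pt

3.83pt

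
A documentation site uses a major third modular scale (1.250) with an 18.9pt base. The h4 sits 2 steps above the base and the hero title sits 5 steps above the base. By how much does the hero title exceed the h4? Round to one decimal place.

Step 2: 18.9 × 1.250² = 29.531pt
Step 5: 18.9 × 1.250⁵ = 57.678pt
Difference: 57.678 − 29.531 = 28.147pt

28.1pt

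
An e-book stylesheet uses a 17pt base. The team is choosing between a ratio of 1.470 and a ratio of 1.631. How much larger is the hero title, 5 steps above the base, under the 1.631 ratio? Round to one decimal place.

79.5pt

At 1.470: 17.0 × 1.470⁵ = 116.691pt
At 1.631: 17.0 × 1.631⁵ = 196.209pt
Difference: 196.209 − 116.691 = 79.518pt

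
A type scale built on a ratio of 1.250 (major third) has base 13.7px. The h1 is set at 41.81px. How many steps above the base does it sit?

5

1.250ⁿ = 41.81 / 13.7 = 3.0518
n = ln(3.0518) / ln(1.250) = 1.1157 / 0.2231 ≈ 5.00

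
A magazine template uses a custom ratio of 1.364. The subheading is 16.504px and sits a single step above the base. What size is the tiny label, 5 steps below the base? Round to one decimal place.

2.6px

16.504 ÷ 1.364⁶ = 16.504 ÷ 6.44001 ≈ 2.563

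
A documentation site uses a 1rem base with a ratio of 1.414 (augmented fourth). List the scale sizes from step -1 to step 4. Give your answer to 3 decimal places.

0.707rem, 1.000rem, 1.414rem, 1.999rem, 2.827rem, 3.998rem

Step -1: 1.0 ÷ 1.414 = 0.707
Step 0: 1rem
Step 1: 1.0 × 1.414 = 1.414
Step 2: 1.0 × 1.414² = 1.999
Step 3: 1.0 × 1.414³ = 2.827
Step 4: 1.0 × 1.414⁴ = 3.998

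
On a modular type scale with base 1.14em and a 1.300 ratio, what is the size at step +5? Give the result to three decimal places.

4.233em

A modular type scale is a geometric sequence: sizeₙ = base × rⁿ.
1.14 × 1.300⁵ = 1.14 × 3.71293 ≈ 4.233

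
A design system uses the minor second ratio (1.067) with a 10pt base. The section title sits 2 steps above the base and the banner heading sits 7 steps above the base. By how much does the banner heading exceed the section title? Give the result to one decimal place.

4.4pt

Step 2: 10.0 × 1.067² = 11.385pt
Step 7: 10.0 × 1.067⁷ = 15.745pt
Difference: 15.745 − 11.385 = 4.360pt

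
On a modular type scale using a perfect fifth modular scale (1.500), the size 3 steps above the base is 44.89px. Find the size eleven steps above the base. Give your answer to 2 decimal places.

The gap is 11 − (3) = 8 steps, so the factor is 1.500^8.
44.89 × 1.500⁸ = 44.89 × 25.62891 ≈ 1150.482

1150.48px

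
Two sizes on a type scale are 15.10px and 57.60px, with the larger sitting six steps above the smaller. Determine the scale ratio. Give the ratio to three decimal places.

1.250

r⁶ = 57.60 / 15.10, so r = (57.60/15.10)^(1/6).
r = 3.8146^(1/6) ≈ 1.2500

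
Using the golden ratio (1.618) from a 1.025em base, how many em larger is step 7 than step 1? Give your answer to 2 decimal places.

28.10em

Step 1: 1.025 × 1.618 = 1.6584em
Step 7: 1.025 × 1.618⁷ = 29.7559em
Difference: 29.7559 − 1.6584 = 28.0975em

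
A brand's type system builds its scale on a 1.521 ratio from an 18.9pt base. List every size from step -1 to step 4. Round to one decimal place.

Step -1: 18.9 ÷ 1.521 = 12.4
Step 0: 18.9pt
Step 1: 18.9 × 1.521 = 28.7
Step 2: 18.9 × 1.521² = 43.7
Step 3: 18.9 × 1.521³ = 66.5
Step 4: 18.9 × 1.521⁴ = 101.2

12.4pt, 18.9pt, 28.7pt, 43.7pt, 66.5pt, 101.2pt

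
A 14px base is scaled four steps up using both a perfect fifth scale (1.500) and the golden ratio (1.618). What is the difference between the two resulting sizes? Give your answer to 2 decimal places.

Perfect fifth: 14.0 × 1.500⁴ = 70.8750px
Golden ratio: 14.0 × 1.618⁴ = 95.9494px
Difference: 95.9494 − 70.8750 = 25.0744px

25.07px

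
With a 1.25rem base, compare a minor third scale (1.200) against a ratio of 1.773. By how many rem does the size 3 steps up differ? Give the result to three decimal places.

4.807rem

Minor third: 1.25 × 1.200³ = 2.16000rem
At 1.773: 1.25 × 1.773³ = 6.96685rem
Difference: 6.96685 − 2.16000 = 4.80685rem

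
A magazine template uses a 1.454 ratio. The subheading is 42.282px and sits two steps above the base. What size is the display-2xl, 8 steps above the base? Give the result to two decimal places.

42.282 × 1.454⁶ = 42.282 × 9.44901 ≈ 399.523

399.52px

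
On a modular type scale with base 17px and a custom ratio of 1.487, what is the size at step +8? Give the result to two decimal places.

Every step multiplies by the scale ratio.
17.0 × 1.487⁸ = 17.0 × 23.90494 ≈ 406.38

406.38px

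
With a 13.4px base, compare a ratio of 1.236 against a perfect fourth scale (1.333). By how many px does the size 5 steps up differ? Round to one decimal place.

At 1.236: 13.4 × 1.236⁵ = 38.654px
Perfect fourth: 13.4 × 1.333⁵ = 56.397px
Difference: 56.397 − 38.654 = 17.743px

17.7px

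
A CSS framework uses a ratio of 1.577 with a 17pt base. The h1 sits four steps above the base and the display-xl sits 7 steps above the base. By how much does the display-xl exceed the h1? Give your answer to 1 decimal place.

Step 4: 17.0 × 1.577⁴ = 105.142pt
Step 7: 17.0 × 1.577⁷ = 412.355pt
Difference: 412.355 − 105.142 = 307.213pt

307.2pt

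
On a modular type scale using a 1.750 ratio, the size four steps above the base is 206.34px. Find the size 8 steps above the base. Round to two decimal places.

1935.24px

206.34 × 1.750⁴ = 206.34 × 9.37891 ≈ 1935.244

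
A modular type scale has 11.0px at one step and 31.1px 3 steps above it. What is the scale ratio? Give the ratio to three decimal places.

r³ = 31.1 / 11.0, so r = (31.1/11.0)^(1/3).
r = 2.8273^(1/3) ≈ 1.4140

1.414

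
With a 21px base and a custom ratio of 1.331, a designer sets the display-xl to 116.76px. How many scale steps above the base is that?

1.331ⁿ = 116.76 / 21 = 5.5600
n = ln(5.5600) / ln(1.331) = 1.7156 / 0.2859 ≈ 6.00

6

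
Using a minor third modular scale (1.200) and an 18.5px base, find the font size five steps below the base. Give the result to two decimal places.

Every step multiplies by the scale ratio.
18.5 ÷ 1.200⁵ = 18.5 ÷ 2.48832 ≈ 7.43

7.43px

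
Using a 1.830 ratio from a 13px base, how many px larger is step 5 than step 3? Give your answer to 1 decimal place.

187.1px

Step 3: 13.0 × 1.830³ = 79.670px
Step 5: 13.0 × 1.830⁵ = 266.808px
Difference: 266.808 − 79.670 = 187.138px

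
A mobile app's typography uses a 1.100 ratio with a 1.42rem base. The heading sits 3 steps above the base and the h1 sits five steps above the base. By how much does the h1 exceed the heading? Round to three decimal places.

Step 3: 1.42 × 1.100³ = 1.89002rem
Step 5: 1.42 × 1.100⁵ = 2.28692rem
Difference: 2.28692 − 1.89002 = 0.39690rem

0.397rem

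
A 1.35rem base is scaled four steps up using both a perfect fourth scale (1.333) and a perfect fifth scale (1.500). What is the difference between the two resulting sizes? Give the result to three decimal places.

Perfect fourth: 1.35 × 1.333⁴ = 4.26240rem
Perfect fifth: 1.35 × 1.500⁴ = 6.83438rem
Difference: 6.83438 − 4.26240 = 2.57198rem

2.572rem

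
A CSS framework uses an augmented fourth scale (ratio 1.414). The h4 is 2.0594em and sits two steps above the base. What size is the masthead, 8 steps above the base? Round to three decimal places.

2.0594 × 1.414⁶ = 2.0594 × 7.99275 ≈ 16.460

16.460em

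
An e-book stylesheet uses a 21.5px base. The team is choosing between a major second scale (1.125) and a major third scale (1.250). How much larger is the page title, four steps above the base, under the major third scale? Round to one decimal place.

18.1px

Major second: 21.5 × 1.125⁴ = 34.439px
Major third: 21.5 × 1.250⁴ = 52.490px
Difference: 52.490 − 34.439 = 18.051px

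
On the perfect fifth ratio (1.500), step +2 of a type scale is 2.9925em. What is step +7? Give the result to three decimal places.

Moving from step +2 to step +7 is 5 steps up, so multiply by r⁵.
2.9925 × 1.500⁵ = 2.9925 × 7.59375 ≈ 22.724

22.724em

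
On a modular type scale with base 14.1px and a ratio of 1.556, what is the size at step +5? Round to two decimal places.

128.61px

Every step multiplies by the scale ratio.
14.1 × 1.556⁵ = 14.1 × 9.12112 ≈ 128.61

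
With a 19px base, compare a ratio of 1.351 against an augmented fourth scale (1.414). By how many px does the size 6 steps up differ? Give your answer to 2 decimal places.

At 1.351: 19.0 × 1.351⁶ = 115.5276px
Augmented fourth: 19.0 × 1.414⁶ = 151.8623px
Difference: 151.8623 − 115.5276 = 36.3347px

36.33px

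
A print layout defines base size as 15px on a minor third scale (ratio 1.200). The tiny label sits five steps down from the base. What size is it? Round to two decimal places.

6.03px

15.0 ÷ 1.200⁵ = 15.0 ÷ 2.48832 ≈ 6.03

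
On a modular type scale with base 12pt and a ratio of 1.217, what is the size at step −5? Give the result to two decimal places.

4.49pt

Every step multiplies by the scale ratio.
12.0 ÷ 1.217⁵ = 12.0 ÷ 2.66964 ≈ 4.49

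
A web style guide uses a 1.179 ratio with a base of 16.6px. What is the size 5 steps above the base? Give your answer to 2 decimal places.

37.82px

16.6 × 1.179⁵ = 16.6 × 2.27808 ≈ 37.82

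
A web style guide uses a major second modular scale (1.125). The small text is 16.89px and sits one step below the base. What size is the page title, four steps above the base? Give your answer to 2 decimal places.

30.44px

16.89 × 1.125⁵ = 16.89 × 1.80203 ≈ 30.436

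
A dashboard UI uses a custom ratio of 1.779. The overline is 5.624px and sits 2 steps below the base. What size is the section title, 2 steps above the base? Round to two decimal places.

The gap is 2 − (-2) = 4 steps, so the factor is 1.779^4.
5.624 × 1.779⁴ = 5.624 × 10.01622 ≈ 56.331

56.33px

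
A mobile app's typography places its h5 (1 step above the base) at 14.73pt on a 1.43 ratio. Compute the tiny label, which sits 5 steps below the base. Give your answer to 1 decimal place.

14.73 ÷ 1.43⁶ = 14.73 ÷ 8.55099 ≈ 1.723

1.7pt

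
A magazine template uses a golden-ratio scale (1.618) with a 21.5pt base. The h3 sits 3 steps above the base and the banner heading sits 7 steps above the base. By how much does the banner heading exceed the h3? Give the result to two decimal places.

533.08pt

Step 3: 21.5 × 1.618³ = 91.0697pt
Step 7: 21.5 × 1.618⁷ = 624.1487pt
Difference: 624.1487 − 91.0697 = 533.0790pt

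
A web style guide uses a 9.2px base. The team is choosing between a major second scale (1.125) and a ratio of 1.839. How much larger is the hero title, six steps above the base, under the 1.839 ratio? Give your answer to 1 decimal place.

Major second: 9.2 × 1.125⁶ = 18.651px
At 1.839: 9.2 × 1.839⁶ = 355.859px
Difference: 355.859 − 18.651 = 337.208px

337.2px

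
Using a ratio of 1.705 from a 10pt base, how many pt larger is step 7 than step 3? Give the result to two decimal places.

Step 3: 10.0 × 1.705³ = 49.5648pt
Step 7: 10.0 × 1.705⁷ = 418.8617pt
Difference: 418.8617 − 49.5648 = 369.2969pt

369.30pt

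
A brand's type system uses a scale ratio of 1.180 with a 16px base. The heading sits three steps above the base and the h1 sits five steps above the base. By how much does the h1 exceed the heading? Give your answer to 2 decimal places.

Step 3: 16.0 × 1.180³ = 26.2885px
Step 5: 16.0 × 1.180⁵ = 36.6041px
Difference: 36.6041 − 26.2885 = 10.3156px

10.32px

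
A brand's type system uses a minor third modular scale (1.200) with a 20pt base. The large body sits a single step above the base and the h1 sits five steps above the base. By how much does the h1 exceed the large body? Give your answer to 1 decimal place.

Step 1: 20.0 × 1.200 = 24.000pt
Step 5: 20.0 × 1.200⁵ = 49.766pt
Difference: 49.766 − 24.000 = 25.766pt

25.8pt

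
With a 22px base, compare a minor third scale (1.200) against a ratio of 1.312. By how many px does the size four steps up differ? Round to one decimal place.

Minor third: 22.0 × 1.200⁴ = 45.619px
At 1.312: 22.0 × 1.312⁴ = 65.187px
Difference: 65.187 − 45.619 = 19.568px

19.6px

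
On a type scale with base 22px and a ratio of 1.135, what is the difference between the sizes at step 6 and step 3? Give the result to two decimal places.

Step 3: 22.0 × 1.135³ = 32.1670px
Step 6: 22.0 × 1.135⁶ = 47.0325px
Difference: 47.0325 − 32.1670 = 14.8655px

14.87px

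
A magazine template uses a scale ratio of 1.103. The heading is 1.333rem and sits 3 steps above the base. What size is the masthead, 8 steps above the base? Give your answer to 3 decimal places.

1.333 × 1.103⁵ = 1.333 × 1.63259 ≈ 2.176

2.176rem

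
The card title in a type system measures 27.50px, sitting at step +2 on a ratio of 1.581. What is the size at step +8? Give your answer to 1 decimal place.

429.5px

The gap is 8 − (2) = 6 steps, so the factor is 1.581^6.
27.50 × 1.581⁶ = 27.50 × 15.61677 ≈ 429.461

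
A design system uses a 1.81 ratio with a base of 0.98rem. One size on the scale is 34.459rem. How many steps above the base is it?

1.81ⁿ = 34.459 / 0.98 = 35.1622
n = ln(35.1622) / ln(1.81) = 3.5600 / 0.5933 ≈ 6.00

6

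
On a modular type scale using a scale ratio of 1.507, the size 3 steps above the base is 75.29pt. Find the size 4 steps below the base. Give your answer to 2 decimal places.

The gap is -4 − (3) = -7 steps, so the factor is 1.507^-7.
75.29 ÷ 1.507⁷ = 75.29 ÷ 17.65195 ≈ 4.265

4.27pt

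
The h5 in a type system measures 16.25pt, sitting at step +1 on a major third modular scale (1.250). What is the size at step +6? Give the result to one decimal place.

The gap is 6 − (1) = 5 steps, so the factor is 1.250^5.
16.25 × 1.250⁵ = 16.25 × 3.05176 ≈ 49.591

49.6pt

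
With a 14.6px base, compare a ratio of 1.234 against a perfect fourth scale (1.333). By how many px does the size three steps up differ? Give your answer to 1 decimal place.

At 1.234: 14.6 × 1.234³ = 27.435px
Perfect fourth: 14.6 × 1.333³ = 34.581px
Difference: 34.581 − 27.435 = 7.146px

7.1px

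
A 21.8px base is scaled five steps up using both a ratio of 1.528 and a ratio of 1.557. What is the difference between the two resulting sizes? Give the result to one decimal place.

At 1.528: 21.8 × 1.528⁵ = 181.582px
At 1.557: 21.8 × 1.557⁵ = 199.480px
Difference: 199.480 − 181.582 = 17.898px

17.9px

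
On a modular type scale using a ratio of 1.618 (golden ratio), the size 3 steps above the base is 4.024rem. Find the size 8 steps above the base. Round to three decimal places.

44.622rem

The gap is 8 − (3) = 5 steps, so the factor is 1.618^5.
4.024 × 1.618⁵ = 4.024 × 11.08901 ≈ 44.622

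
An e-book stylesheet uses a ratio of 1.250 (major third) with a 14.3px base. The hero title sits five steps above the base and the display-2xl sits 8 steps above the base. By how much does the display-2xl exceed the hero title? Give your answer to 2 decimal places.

41.59px

Step 5: 14.3 × 1.250⁵ = 43.6401px
Step 8: 14.3 × 1.250⁸ = 85.2346px
Difference: 85.2346 − 43.6401 = 41.5945px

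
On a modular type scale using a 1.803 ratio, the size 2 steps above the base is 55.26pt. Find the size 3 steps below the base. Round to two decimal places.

Moving from step +2 to step -3 is 5 steps down, so divide by r⁵.
55.26 ÷ 1.803⁵ = 55.26 ÷ 19.05367 ≈ 2.900

2.90pt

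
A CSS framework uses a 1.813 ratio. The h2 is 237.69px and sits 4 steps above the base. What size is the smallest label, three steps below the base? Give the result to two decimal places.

3.69px

237.69 ÷ 1.813⁷ = 237.69 ÷ 64.38499 ≈ 3.692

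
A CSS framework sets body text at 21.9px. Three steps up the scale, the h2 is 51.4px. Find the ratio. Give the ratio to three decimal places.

1.329

The ratio satisfies 21.9 × r³ = 51.4, so r = (51.4 / 21.9)^(1/3).
r = 2.3470^(1/3) ≈ 1.3289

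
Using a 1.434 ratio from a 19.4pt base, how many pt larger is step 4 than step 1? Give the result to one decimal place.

54.2pt

Step 1: 19.4 × 1.434 = 27.820pt
Step 4: 19.4 × 1.434⁴ = 82.035pt
Difference: 82.035 − 27.820 = 54.215pt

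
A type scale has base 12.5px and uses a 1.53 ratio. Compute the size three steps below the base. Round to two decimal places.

3.49px

Each step on a modular scale multiplies by the ratio, so the size n steps from the base is base × ratioⁿ.
12.5 ÷ 1.53³ = 12.5 ÷ 3.58158 ≈ 3.49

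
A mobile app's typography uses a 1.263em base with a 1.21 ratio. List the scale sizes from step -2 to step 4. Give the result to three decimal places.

Step -2: 1.263 ÷ 1.21² = 0.863
Step -1: 1.263 ÷ 1.21 = 1.044
Step 0: 1.263em
Step 1: 1.263 × 1.21 = 1.528
Step 2: 1.263 × 1.21² = 1.849
Step 3: 1.263 × 1.21³ = 2.237
Step 4: 1.263 × 1.21⁴ = 2.707

0.863em, 1.044em, 1.263em, 1.528em, 1.849em, 2.237em, 2.707em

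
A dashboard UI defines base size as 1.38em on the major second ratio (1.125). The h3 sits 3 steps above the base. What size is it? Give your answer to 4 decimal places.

1.9649em

Every step multiplies by the scale ratio.
1.38 × 1.125³ = 1.38 × 1.42383 ≈ 1.9649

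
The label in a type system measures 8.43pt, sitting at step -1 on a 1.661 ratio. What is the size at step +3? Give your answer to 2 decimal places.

64.17pt

8.43 × 1.661⁴ = 8.43 × 7.61165 ≈ 64.166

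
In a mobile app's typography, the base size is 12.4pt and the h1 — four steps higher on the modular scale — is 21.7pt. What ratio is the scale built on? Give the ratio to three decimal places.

1.150

r⁴ = 21.7 / 12.4, so r = (21.7/12.4)^(1/4).
r = 1.7500^(1/4) ≈ 1.1502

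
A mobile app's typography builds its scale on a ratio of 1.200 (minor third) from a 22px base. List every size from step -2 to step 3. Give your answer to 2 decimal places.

15.28px, 18.33px, 22.00px, 26.40px, 31.68px, 38.02px

Step -2: 22.0 ÷ 1.200² = 15.28
Step -1: 22.0 ÷ 1.200 = 18.33
Step 0: 22px
Step 1: 22.0 × 1.200 = 26.40
Step 2: 22.0 × 1.200² = 31.68
Step 3: 22.0 × 1.200³ = 38.02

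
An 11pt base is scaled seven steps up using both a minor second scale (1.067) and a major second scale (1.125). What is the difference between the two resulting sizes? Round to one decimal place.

Minor second: 11.0 × 1.067⁷ = 17.320pt
Major second: 11.0 × 1.125⁷ = 25.088pt
Difference: 25.088 − 17.320 = 7.768pt

7.8pt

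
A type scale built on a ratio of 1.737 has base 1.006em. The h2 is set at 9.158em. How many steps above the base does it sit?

4

1.737ⁿ = 9.158 / 1.006 = 9.1034
n = ln(9.1034) / ln(1.737) = 2.2086 / 0.5522 ≈ 4.00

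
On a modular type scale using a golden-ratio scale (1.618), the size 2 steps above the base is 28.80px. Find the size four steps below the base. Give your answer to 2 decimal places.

28.80 ÷ 1.618⁶ = 28.80 ÷ 17.94201 ≈ 1.605

1.61px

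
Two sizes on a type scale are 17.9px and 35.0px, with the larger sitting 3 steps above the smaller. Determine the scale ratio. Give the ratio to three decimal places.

r³ = 35.0 / 17.9, so r = (35.0/17.9)^(1/3).
r = 1.9553^(1/3) ≈ 1.2505

1.250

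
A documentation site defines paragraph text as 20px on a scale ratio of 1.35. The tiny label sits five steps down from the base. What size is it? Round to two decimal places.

Every step multiplies by the scale ratio.
20.0 ÷ 1.35⁵ = 20.0 ÷ 4.48403 ≈ 4.46

4.46px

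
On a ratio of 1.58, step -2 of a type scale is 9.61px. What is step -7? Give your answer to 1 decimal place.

1.0px

Moving from step -2 to step -7 is 5 steps down, so divide by r⁵.
9.61 ÷ 1.58⁵ = 9.61 ÷ 9.84658 ≈ 0.976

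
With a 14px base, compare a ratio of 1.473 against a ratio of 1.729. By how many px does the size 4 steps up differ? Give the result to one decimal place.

59.2px

At 1.473: 14.0 × 1.473⁴ = 65.908px
At 1.729: 14.0 × 1.729⁴ = 125.115px
Difference: 125.115 − 65.908 = 59.207px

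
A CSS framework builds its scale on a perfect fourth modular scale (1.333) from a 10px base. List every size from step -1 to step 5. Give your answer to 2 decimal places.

Step -1: 10.0 ÷ 1.333 = 7.50
Step 0: 10px
Step 1: 10.0 × 1.333 = 13.33
Step 2: 10.0 × 1.333² = 17.77
Step 3: 10.0 × 1.333³ = 23.69
Step 4: 10.0 × 1.333⁴ = 31.57
Step 5: 10.0 × 1.333⁵ = 42.09

7.50px, 10.00px, 13.33px, 17.77px, 23.69px, 31.57px, 42.09px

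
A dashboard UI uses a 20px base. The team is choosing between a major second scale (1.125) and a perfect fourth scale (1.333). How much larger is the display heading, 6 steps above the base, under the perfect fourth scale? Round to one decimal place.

Major second: 20.0 × 1.125⁶ = 40.546px
Perfect fourth: 20.0 × 1.333⁶ = 112.205px
Difference: 112.205 − 40.546 = 71.659px

71.7px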